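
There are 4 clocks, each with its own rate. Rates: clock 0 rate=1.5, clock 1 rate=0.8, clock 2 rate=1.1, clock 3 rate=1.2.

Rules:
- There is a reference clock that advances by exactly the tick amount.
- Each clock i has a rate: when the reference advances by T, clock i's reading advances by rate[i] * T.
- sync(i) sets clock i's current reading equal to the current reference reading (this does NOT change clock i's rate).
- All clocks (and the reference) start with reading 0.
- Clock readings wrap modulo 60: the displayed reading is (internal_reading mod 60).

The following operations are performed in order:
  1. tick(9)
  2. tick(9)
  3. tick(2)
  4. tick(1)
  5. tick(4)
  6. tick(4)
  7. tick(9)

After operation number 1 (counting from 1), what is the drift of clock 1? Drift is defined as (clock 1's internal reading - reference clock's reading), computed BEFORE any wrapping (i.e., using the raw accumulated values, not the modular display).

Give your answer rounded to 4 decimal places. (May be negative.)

After op 1 tick(9): ref=9.0000 raw=[13.5000 7.2000 9.9000 10.8000]
Drift of clock 1 after op 1: 7.2000 - 9.0000 = -1.8000

Answer: -1.8000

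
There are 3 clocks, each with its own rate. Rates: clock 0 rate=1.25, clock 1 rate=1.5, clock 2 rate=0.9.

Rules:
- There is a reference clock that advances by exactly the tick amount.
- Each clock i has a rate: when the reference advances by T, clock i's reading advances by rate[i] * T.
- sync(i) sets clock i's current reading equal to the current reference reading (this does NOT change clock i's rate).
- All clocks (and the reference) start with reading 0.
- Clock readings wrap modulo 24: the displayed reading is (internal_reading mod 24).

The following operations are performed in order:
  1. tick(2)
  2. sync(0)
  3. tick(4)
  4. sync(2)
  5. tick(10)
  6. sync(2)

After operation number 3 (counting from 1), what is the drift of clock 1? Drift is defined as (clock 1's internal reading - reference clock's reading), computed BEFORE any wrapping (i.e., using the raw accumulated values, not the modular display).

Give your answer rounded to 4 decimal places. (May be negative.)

Answer: 3.0000

Derivation:
After op 1 tick(2): ref=2.0000 raw=[2.5000 3.0000 1.8000]
After op 2 sync(0): ref=2.0000 raw=[2.0000 3.0000 1.8000]
After op 3 tick(4): ref=6.0000 raw=[7.0000 9.0000 5.4000]
Drift of clock 1 after op 3: 9.0000 - 6.0000 = 3.0000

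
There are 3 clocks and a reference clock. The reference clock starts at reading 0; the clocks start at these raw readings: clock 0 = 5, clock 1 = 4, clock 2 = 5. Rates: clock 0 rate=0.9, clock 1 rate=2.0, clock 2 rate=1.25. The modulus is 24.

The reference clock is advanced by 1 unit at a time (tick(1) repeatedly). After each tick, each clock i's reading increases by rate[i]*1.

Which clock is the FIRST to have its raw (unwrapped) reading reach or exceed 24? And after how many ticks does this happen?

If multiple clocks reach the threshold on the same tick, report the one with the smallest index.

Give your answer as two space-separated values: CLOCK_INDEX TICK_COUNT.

Answer: 1 10

Derivation:
clock 0: start=5, rate=0.9, needs 24-5 = 19; ticks = ceil(19/0.9) = ceil(21.1111) = 22; reading at tick 22 = 5 + 0.9*22 = 24.8000
clock 1: start=4, rate=2.0, needs 24-4 = 20; ticks = ceil(20/2.0) = ceil(10.0000) = 10; reading at tick 10 = 4 + 2.0*10 = 24.0000
clock 2: start=5, rate=1.25, needs 24-5 = 19; ticks = ceil(19/1.25) = ceil(15.2000) = 16; reading at tick 16 = 5 + 1.25*16 = 25.0000
Minimum tick count = 10; winners = [1]; smallest index = 1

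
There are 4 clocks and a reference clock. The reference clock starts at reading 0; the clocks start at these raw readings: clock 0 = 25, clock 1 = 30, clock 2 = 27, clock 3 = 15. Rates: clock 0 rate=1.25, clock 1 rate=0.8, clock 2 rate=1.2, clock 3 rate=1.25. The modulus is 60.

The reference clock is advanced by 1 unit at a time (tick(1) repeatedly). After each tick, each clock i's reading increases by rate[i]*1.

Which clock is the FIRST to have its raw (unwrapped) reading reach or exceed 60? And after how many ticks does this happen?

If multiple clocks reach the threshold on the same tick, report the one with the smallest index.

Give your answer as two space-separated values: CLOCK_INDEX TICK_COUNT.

clock 0: start=25, rate=1.25, needs 60-25 = 35; ticks = ceil(35/1.25) = ceil(28.0000) = 28; reading at tick 28 = 25 + 1.25*28 = 60.0000
clock 1: start=30, rate=0.8, needs 60-30 = 30; ticks = ceil(30/0.8) = ceil(37.5000) = 38; reading at tick 38 = 30 + 0.8*38 = 60.4000
clock 2: start=27, rate=1.2, needs 60-27 = 33; ticks = ceil(33/1.2) = ceil(27.5000) = 28; reading at tick 28 = 27 + 1.2*28 = 60.6000
clock 3: start=15, rate=1.25, needs 60-15 = 45; ticks = ceil(45/1.25) = ceil(36.0000) = 36; reading at tick 36 = 15 + 1.25*36 = 60.0000
Minimum tick count = 28; winners = [0, 2]; smallest index = 0

Answer: 0 28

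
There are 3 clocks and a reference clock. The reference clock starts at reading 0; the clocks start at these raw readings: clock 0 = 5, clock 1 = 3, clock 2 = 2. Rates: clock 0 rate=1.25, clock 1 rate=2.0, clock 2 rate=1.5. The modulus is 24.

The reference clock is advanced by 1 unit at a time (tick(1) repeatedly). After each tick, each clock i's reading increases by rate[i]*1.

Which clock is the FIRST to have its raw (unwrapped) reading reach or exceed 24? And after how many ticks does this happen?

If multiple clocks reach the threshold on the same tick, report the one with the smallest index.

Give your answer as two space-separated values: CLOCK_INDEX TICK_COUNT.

clock 0: start=5, rate=1.25, needs 24-5 = 19; ticks = ceil(19/1.25) = ceil(15.2000) = 16; reading at tick 16 = 5 + 1.25*16 = 25.0000
clock 1: start=3, rate=2.0, needs 24-3 = 21; ticks = ceil(21/2.0) = ceil(10.5000) = 11; reading at tick 11 = 3 + 2.0*11 = 25.0000
clock 2: start=2, rate=1.5, needs 24-2 = 22; ticks = ceil(22/1.5) = ceil(14.6667) = 15; reading at tick 15 = 2 + 1.5*15 = 24.5000
Minimum tick count = 11; winners = [1]; smallest index = 1

Answer: 1 11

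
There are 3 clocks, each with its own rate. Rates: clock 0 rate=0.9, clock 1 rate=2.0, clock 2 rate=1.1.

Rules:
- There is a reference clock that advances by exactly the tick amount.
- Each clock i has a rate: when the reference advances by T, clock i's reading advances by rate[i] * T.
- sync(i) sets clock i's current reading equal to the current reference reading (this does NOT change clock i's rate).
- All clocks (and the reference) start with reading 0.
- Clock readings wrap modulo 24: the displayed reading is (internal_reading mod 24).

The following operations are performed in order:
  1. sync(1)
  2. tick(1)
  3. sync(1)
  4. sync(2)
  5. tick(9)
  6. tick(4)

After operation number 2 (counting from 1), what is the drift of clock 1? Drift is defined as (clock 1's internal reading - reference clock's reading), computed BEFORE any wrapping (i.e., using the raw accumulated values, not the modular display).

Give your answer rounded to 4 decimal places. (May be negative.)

Answer: 1.0000

Derivation:
After op 1 sync(1): ref=0.0000 raw=[0.0000 0.0000 0.0000]
After op 2 tick(1): ref=1.0000 raw=[0.9000 2.0000 1.1000]
Drift of clock 1 after op 2: 2.0000 - 1.0000 = 1.0000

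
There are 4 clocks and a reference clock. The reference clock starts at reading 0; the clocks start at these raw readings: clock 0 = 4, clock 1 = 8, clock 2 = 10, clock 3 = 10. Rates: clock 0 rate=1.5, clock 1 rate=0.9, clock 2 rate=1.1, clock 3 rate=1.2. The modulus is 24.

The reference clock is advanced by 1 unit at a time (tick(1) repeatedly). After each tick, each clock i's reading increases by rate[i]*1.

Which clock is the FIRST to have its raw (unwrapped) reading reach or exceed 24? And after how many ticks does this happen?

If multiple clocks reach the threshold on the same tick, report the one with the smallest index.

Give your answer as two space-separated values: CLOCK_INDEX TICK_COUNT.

clock 0: start=4, rate=1.5, needs 24-4 = 20; ticks = ceil(20/1.5) = ceil(13.3333) = 14; reading at tick 14 = 4 + 1.5*14 = 25.0000
clock 1: start=8, rate=0.9, needs 24-8 = 16; ticks = ceil(16/0.9) = ceil(17.7778) = 18; reading at tick 18 = 8 + 0.9*18 = 24.2000
clock 2: start=10, rate=1.1, needs 24-10 = 14; ticks = ceil(14/1.1) = ceil(12.7273) = 13; reading at tick 13 = 10 + 1.1*13 = 24.3000
clock 3: start=10, rate=1.2, needs 24-10 = 14; ticks = ceil(14/1.2) = ceil(11.6667) = 12; reading at tick 12 = 10 + 1.2*12 = 24.4000
Minimum tick count = 12; winners = [3]; smallest index = 3

Answer: 3 12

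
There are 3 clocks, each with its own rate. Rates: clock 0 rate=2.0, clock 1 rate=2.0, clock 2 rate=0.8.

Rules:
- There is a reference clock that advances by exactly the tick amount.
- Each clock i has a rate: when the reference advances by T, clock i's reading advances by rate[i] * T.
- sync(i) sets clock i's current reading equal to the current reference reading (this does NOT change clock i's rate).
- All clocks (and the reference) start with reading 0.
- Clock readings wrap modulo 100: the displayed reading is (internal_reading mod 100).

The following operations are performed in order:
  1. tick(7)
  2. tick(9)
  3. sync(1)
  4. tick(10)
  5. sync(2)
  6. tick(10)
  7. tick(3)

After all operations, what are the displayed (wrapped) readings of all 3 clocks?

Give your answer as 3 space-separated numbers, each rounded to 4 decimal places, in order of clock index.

After op 1 tick(7): ref=7.0000 raw=[14.0000 14.0000 5.6000]
After op 2 tick(9): ref=16.0000 raw=[32.0000 32.0000 12.8000]
After op 3 sync(1): ref=16.0000 raw=[32.0000 16.0000 12.8000]
After op 4 tick(10): ref=26.0000 raw=[52.0000 36.0000 20.8000]
After op 5 sync(2): ref=26.0000 raw=[52.0000 36.0000 26.0000]
After op 6 tick(10): ref=36.0000 raw=[72.0000 56.0000 34.0000]
After op 7 tick(3): ref=39.0000 raw=[78.0000 62.0000 36.4000]
Wrap final raw readings (mod 100): 78.0000 mod 100 = 78.0000; 62.0000 mod 100 = 62.0000; 36.4000 mod 100 = 36.4000

Answer: 78.0000 62.0000 36.4000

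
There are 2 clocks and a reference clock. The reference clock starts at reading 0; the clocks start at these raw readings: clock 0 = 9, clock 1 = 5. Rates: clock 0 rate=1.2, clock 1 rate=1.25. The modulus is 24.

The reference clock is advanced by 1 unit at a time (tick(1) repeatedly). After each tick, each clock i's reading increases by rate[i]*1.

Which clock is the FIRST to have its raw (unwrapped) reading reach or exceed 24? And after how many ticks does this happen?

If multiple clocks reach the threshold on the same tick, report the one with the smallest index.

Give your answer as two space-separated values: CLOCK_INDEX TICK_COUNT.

Answer: 0 13

Derivation:
clock 0: start=9, rate=1.2, needs 24-9 = 15; ticks = ceil(15/1.2) = ceil(12.5000) = 13; reading at tick 13 = 9 + 1.2*13 = 24.6000
clock 1: start=5, rate=1.25, needs 24-5 = 19; ticks = ceil(19/1.25) = ceil(15.2000) = 16; reading at tick 16 = 5 + 1.25*16 = 25.0000
Minimum tick count = 13; winners = [0]; smallest index = 0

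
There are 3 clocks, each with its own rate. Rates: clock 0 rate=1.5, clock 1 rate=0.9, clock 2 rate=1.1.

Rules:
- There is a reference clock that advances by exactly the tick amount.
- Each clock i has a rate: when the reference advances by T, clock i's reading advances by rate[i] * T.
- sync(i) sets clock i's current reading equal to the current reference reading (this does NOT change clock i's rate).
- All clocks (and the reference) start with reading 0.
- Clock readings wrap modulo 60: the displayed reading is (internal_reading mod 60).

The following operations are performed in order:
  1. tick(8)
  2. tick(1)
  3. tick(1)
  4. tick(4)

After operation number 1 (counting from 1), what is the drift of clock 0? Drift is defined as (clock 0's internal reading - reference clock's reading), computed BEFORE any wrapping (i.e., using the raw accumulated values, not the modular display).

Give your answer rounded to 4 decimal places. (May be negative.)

Answer: 4.0000

Derivation:
After op 1 tick(8): ref=8.0000 raw=[12.0000 7.2000 8.8000]
Drift of clock 0 after op 1: 12.0000 - 8.0000 = 4.0000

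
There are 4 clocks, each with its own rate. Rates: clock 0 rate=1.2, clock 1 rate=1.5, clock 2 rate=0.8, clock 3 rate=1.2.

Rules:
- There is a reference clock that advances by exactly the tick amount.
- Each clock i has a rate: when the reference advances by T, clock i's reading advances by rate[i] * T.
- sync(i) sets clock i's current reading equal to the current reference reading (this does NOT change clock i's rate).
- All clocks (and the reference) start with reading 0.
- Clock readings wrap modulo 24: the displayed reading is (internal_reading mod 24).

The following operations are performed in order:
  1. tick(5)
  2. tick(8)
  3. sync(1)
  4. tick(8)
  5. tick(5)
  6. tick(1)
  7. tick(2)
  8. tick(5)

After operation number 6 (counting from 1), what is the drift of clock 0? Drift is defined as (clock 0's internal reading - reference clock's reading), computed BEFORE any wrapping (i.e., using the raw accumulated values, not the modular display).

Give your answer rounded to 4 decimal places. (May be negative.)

Answer: 5.4000

Derivation:
After op 1 tick(5): ref=5.0000 raw=[6.0000 7.5000 4.0000 6.0000]
After op 2 tick(8): ref=13.0000 raw=[15.6000 19.5000 10.4000 15.6000]
After op 3 sync(1): ref=13.0000 raw=[15.6000 13.0000 10.4000 15.6000]
After op 4 tick(8): ref=21.0000 raw=[25.2000 25.0000 16.8000 25.2000]
After op 5 tick(5): ref=26.0000 raw=[31.2000 32.5000 20.8000 31.2000]
After op 6 tick(1): ref=27.0000 raw=[32.4000 34.0000 21.6000 32.4000]
Drift of clock 0 after op 6: 32.4000 - 27.0000 = 5.4000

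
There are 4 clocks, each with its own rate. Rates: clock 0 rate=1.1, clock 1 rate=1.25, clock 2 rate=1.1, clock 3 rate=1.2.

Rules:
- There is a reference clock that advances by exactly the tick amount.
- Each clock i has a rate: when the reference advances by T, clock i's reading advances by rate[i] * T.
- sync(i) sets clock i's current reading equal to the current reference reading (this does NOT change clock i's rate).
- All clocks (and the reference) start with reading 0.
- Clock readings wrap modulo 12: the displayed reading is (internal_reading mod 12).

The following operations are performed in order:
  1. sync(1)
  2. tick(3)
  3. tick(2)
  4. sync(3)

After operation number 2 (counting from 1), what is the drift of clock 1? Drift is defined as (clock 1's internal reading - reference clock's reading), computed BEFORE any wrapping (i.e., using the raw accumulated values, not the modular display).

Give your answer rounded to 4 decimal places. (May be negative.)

Answer: 0.7500

Derivation:
After op 1 sync(1): ref=0.0000 raw=[0.0000 0.0000 0.0000 0.0000]
After op 2 tick(3): ref=3.0000 raw=[3.3000 3.7500 3.3000 3.6000]
Drift of clock 1 after op 2: 3.7500 - 3.0000 = 0.7500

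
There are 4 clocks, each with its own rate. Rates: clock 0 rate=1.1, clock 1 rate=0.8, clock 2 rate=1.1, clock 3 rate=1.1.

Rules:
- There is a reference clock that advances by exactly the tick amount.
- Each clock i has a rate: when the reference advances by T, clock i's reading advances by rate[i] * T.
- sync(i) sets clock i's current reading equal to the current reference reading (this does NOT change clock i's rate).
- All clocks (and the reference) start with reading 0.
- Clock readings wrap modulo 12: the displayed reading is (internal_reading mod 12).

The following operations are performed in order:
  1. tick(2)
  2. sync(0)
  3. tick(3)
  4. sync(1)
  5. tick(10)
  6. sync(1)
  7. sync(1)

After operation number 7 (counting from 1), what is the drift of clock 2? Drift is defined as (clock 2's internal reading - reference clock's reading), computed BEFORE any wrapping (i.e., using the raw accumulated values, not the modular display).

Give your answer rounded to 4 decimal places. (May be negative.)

After op 1 tick(2): ref=2.0000 raw=[2.2000 1.6000 2.2000 2.2000]
After op 2 sync(0): ref=2.0000 raw=[2.0000 1.6000 2.2000 2.2000]
After op 3 tick(3): ref=5.0000 raw=[5.3000 4.0000 5.5000 5.5000]
After op 4 sync(1): ref=5.0000 raw=[5.3000 5.0000 5.5000 5.5000]
After op 5 tick(10): ref=15.0000 raw=[16.3000 13.0000 16.5000 16.5000]
After op 6 sync(1): ref=15.0000 raw=[16.3000 15.0000 16.5000 16.5000]
After op 7 sync(1): ref=15.0000 raw=[16.3000 15.0000 16.5000 16.5000]
Drift of clock 2 after op 7: 16.5000 - 15.0000 = 1.5000

Answer: 1.5000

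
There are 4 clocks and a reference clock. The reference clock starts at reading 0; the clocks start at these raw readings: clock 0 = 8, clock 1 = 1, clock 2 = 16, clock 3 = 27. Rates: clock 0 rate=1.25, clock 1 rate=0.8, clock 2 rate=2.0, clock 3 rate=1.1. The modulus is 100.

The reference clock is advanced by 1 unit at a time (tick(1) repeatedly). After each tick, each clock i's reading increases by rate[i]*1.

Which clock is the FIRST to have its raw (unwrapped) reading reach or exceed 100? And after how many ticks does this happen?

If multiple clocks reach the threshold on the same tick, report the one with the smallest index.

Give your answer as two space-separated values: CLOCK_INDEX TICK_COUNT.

clock 0: start=8, rate=1.25, needs 100-8 = 92; ticks = ceil(92/1.25) = ceil(73.6000) = 74; reading at tick 74 = 8 + 1.25*74 = 100.5000
clock 1: start=1, rate=0.8, needs 100-1 = 99; ticks = ceil(99/0.8) = ceil(123.7500) = 124; reading at tick 124 = 1 + 0.8*124 = 100.2000
clock 2: start=16, rate=2.0, needs 100-16 = 84; ticks = ceil(84/2.0) = ceil(42.0000) = 42; reading at tick 42 = 16 + 2.0*42 = 100.0000
clock 3: start=27, rate=1.1, needs 100-27 = 73; ticks = ceil(73/1.1) = ceil(66.3636) = 67; reading at tick 67 = 27 + 1.1*67 = 100.7000
Minimum tick count = 42; winners = [2]; smallest index = 2

Answer: 2 42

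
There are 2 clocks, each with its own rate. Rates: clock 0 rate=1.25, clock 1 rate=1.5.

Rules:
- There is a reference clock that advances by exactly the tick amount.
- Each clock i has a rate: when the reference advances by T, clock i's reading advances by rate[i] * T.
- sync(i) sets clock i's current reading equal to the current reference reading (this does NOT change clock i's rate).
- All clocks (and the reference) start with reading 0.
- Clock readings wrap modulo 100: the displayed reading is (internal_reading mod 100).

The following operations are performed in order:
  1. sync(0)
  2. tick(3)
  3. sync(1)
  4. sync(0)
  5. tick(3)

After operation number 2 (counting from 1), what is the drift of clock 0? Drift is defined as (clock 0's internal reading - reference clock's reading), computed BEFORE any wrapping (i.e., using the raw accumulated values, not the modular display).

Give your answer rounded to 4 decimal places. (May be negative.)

Answer: 0.7500

Derivation:
After op 1 sync(0): ref=0.0000 raw=[0.0000 0.0000]
After op 2 tick(3): ref=3.0000 raw=[3.7500 4.5000]
Drift of clock 0 after op 2: 3.7500 - 3.0000 = 0.7500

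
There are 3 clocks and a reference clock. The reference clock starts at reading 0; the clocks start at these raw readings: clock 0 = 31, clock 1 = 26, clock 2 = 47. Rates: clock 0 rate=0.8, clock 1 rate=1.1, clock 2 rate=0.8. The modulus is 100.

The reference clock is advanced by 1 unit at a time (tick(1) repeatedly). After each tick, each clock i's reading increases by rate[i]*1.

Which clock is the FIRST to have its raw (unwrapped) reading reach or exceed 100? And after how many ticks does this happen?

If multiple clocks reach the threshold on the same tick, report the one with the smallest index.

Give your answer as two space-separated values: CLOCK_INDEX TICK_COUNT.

clock 0: start=31, rate=0.8, needs 100-31 = 69; ticks = ceil(69/0.8) = ceil(86.2500) = 87; reading at tick 87 = 31 + 0.8*87 = 100.6000
clock 1: start=26, rate=1.1, needs 100-26 = 74; ticks = ceil(74/1.1) = ceil(67.2727) = 68; reading at tick 68 = 26 + 1.1*68 = 100.8000
clock 2: start=47, rate=0.8, needs 100-47 = 53; ticks = ceil(53/0.8) = ceil(66.2500) = 67; reading at tick 67 = 47 + 0.8*67 = 100.6000
Minimum tick count = 67; winners = [2]; smallest index = 2

Answer: 2 67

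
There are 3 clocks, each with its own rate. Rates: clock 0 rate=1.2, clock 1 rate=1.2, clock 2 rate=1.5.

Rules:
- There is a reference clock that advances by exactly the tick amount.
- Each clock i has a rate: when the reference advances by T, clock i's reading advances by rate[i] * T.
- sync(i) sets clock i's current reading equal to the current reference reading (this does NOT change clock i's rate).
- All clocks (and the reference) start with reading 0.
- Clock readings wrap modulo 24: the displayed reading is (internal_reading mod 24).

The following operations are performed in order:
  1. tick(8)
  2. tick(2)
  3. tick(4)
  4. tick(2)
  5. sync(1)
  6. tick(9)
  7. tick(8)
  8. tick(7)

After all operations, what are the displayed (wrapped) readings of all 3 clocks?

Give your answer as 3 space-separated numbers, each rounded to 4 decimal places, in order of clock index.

Answer: 0.0000 20.8000 12.0000

Derivation:
After op 1 tick(8): ref=8.0000 raw=[9.6000 9.6000 12.0000]
After op 2 tick(2): ref=10.0000 raw=[12.0000 12.0000 15.0000]
After op 3 tick(4): ref=14.0000 raw=[16.8000 16.8000 21.0000]
After op 4 tick(2): ref=16.0000 raw=[19.2000 19.2000 24.0000]
After op 5 sync(1): ref=16.0000 raw=[19.2000 16.0000 24.0000]
After op 6 tick(9): ref=25.0000 raw=[30.0000 26.8000 37.5000]
After op 7 tick(8): ref=33.0000 raw=[39.6000 36.4000 49.5000]
After op 8 tick(7): ref=40.0000 raw=[48.0000 44.8000 60.0000]
Wrap final raw readings (mod 24): 48.0000 mod 24 = 0.0000; 44.8000 mod 24 = 20.8000; 60.0000 mod 24 = 12.0000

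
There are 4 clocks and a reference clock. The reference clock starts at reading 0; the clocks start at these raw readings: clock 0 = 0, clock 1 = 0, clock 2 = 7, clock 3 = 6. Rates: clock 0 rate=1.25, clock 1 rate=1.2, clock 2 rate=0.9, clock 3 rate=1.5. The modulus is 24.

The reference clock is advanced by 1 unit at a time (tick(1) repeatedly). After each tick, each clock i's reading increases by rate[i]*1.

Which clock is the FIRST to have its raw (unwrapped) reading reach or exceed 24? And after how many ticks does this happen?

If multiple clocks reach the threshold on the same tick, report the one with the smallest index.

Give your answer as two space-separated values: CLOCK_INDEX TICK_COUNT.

Answer: 3 12

Derivation:
clock 0: start=0, rate=1.25, needs 24-0 = 24; ticks = ceil(24/1.25) = ceil(19.2000) = 20; reading at tick 20 = 0 + 1.25*20 = 25.0000
clock 1: start=0, rate=1.2, needs 24-0 = 24; ticks = ceil(24/1.2) = ceil(20.0000) = 20; reading at tick 20 = 0 + 1.2*20 = 24.0000
clock 2: start=7, rate=0.9, needs 24-7 = 17; ticks = ceil(17/0.9) = ceil(18.8889) = 19; reading at tick 19 = 7 + 0.9*19 = 24.1000
clock 3: start=6, rate=1.5, needs 24-6 = 18; ticks = ceil(18/1.5) = ceil(12.0000) = 12; reading at tick 12 = 6 + 1.5*12 = 24.0000
Minimum tick count = 12; winners = [3]; smallest index = 3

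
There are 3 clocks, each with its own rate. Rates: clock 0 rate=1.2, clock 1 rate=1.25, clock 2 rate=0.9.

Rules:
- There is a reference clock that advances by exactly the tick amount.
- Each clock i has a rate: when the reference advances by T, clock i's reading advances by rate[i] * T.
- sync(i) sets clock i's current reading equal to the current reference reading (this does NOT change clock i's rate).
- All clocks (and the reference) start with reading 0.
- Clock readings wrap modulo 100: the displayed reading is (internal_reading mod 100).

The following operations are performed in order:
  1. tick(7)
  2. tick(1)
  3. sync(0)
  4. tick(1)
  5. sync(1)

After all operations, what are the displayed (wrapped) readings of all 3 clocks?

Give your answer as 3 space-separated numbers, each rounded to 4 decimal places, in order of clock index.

Answer: 9.2000 9.0000 8.1000

Derivation:
After op 1 tick(7): ref=7.0000 raw=[8.4000 8.7500 6.3000]
After op 2 tick(1): ref=8.0000 raw=[9.6000 10.0000 7.2000]
After op 3 sync(0): ref=8.0000 raw=[8.0000 10.0000 7.2000]
After op 4 tick(1): ref=9.0000 raw=[9.2000 11.2500 8.1000]
After op 5 sync(1): ref=9.0000 raw=[9.2000 9.0000 8.1000]
Wrap final raw readings (mod 100): 9.2000 mod 100 = 9.2000; 9.0000 mod 100 = 9.0000; 8.1000 mod 100 = 8.1000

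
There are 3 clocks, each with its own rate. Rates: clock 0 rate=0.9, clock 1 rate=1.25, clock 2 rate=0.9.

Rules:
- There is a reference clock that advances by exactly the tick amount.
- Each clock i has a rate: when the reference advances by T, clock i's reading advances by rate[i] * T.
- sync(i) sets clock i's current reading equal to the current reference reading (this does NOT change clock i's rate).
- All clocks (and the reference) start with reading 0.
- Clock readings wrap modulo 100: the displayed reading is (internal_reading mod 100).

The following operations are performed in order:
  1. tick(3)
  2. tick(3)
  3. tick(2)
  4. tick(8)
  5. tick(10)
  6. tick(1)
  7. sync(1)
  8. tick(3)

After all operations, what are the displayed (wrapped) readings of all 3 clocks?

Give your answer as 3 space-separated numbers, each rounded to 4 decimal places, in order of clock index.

Answer: 27.0000 30.7500 27.0000

Derivation:
After op 1 tick(3): ref=3.0000 raw=[2.7000 3.7500 2.7000]
After op 2 tick(3): ref=6.0000 raw=[5.4000 7.5000 5.4000]
After op 3 tick(2): ref=8.0000 raw=[7.2000 10.0000 7.2000]
After op 4 tick(8): ref=16.0000 raw=[14.4000 20.0000 14.4000]
After op 5 tick(10): ref=26.0000 raw=[23.4000 32.5000 23.4000]
After op 6 tick(1): ref=27.0000 raw=[24.3000 33.7500 24.3000]
After op 7 sync(1): ref=27.0000 raw=[24.3000 27.0000 24.3000]
After op 8 tick(3): ref=30.0000 raw=[27.0000 30.7500 27.0000]
Wrap final raw readings (mod 100): 27.0000 mod 100 = 27.0000; 30.7500 mod 100 = 30.7500; 27.0000 mod 100 = 27.0000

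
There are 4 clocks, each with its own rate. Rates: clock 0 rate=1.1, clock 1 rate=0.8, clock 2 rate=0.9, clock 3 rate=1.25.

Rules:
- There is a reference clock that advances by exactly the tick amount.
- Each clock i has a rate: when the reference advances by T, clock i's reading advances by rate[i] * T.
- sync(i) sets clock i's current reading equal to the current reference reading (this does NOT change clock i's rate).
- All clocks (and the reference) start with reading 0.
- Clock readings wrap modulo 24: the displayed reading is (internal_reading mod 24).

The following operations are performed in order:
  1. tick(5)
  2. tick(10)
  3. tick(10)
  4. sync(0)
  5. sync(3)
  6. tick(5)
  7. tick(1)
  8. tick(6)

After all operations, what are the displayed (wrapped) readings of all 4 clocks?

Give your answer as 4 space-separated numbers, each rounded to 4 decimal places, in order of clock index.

Answer: 14.2000 5.6000 9.3000 16.0000

Derivation:
After op 1 tick(5): ref=5.0000 raw=[5.5000 4.0000 4.5000 6.2500]
After op 2 tick(10): ref=15.0000 raw=[16.5000 12.0000 13.5000 18.7500]
After op 3 tick(10): ref=25.0000 raw=[27.5000 20.0000 22.5000 31.2500]
After op 4 sync(0): ref=25.0000 raw=[25.0000 20.0000 22.5000 31.2500]
After op 5 sync(3): ref=25.0000 raw=[25.0000 20.0000 22.5000 25.0000]
After op 6 tick(5): ref=30.0000 raw=[30.5000 24.0000 27.0000 31.2500]
After op 7 tick(1): ref=31.0000 raw=[31.6000 24.8000 27.9000 32.5000]
After op 8 tick(6): ref=37.0000 raw=[38.2000 29.6000 33.3000 40.0000]
Wrap final raw readings (mod 24): 38.2000 mod 24 = 14.2000; 29.6000 mod 24 = 5.6000; 33.3000 mod 24 = 9.3000; 40.0000 mod 24 = 16.0000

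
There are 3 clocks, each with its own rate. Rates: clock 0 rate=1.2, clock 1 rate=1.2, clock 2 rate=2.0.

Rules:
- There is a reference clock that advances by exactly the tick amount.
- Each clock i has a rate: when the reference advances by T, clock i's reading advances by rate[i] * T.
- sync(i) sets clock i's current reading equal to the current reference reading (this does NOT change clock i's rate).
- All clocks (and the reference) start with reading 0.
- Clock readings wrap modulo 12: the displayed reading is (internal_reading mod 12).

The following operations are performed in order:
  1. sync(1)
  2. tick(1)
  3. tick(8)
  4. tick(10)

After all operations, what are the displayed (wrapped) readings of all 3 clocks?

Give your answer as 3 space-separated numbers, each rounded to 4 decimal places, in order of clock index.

After op 1 sync(1): ref=0.0000 raw=[0.0000 0.0000 0.0000]
After op 2 tick(1): ref=1.0000 raw=[1.2000 1.2000 2.0000]
After op 3 tick(8): ref=9.0000 raw=[10.8000 10.8000 18.0000]
After op 4 tick(10): ref=19.0000 raw=[22.8000 22.8000 38.0000]
Wrap final raw readings (mod 12): 22.8000 mod 12 = 10.8000; 22.8000 mod 12 = 10.8000; 38.0000 mod 12 = 2.0000

Answer: 10.8000 10.8000 2.0000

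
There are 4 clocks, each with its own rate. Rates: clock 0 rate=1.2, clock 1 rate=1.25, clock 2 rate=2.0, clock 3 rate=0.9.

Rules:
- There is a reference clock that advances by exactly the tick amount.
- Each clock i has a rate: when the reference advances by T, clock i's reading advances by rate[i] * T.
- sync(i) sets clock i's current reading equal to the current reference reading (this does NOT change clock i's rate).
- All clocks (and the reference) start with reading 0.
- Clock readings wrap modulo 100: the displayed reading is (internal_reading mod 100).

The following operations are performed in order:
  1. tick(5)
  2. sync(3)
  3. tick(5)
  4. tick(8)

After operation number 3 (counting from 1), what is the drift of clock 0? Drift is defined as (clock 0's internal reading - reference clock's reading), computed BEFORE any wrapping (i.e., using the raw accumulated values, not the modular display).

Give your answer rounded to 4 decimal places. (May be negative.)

Answer: 2.0000

Derivation:
After op 1 tick(5): ref=5.0000 raw=[6.0000 6.2500 10.0000 4.5000]
After op 2 sync(3): ref=5.0000 raw=[6.0000 6.2500 10.0000 5.0000]
After op 3 tick(5): ref=10.0000 raw=[12.0000 12.5000 20.0000 9.5000]
Drift of clock 0 after op 3: 12.0000 - 10.0000 = 2.0000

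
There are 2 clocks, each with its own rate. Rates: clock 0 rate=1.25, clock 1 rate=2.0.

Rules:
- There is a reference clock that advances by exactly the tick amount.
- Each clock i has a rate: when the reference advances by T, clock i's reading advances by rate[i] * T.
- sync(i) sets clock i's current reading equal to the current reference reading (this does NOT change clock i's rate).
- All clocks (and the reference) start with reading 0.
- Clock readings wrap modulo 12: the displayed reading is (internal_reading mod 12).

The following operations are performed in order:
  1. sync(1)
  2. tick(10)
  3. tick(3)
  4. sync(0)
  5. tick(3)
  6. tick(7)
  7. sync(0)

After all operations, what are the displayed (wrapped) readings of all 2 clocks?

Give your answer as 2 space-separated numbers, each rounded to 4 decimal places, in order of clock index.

Answer: 11.0000 10.0000

Derivation:
After op 1 sync(1): ref=0.0000 raw=[0.0000 0.0000]
After op 2 tick(10): ref=10.0000 raw=[12.5000 20.0000]
After op 3 tick(3): ref=13.0000 raw=[16.2500 26.0000]
After op 4 sync(0): ref=13.0000 raw=[13.0000 26.0000]
After op 5 tick(3): ref=16.0000 raw=[16.7500 32.0000]
After op 6 tick(7): ref=23.0000 raw=[25.5000 46.0000]
After op 7 sync(0): ref=23.0000 raw=[23.0000 46.0000]
Wrap final raw readings (mod 12): 23.0000 mod 12 = 11.0000; 46.0000 mod 12 = 10.0000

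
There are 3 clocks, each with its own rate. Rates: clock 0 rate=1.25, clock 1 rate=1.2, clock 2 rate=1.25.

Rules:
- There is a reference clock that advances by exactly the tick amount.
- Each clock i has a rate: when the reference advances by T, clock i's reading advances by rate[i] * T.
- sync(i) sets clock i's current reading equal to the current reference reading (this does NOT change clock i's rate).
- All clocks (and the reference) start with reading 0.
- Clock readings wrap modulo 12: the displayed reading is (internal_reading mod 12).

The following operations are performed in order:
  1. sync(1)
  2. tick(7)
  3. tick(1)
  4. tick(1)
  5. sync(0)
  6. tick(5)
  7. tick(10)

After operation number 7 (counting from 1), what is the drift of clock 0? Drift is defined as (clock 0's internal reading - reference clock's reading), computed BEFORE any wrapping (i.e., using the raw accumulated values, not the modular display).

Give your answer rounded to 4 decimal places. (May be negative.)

After op 1 sync(1): ref=0.0000 raw=[0.0000 0.0000 0.0000]
After op 2 tick(7): ref=7.0000 raw=[8.7500 8.4000 8.7500]
After op 3 tick(1): ref=8.0000 raw=[10.0000 9.6000 10.0000]
After op 4 tick(1): ref=9.0000 raw=[11.2500 10.8000 11.2500]
After op 5 sync(0): ref=9.0000 raw=[9.0000 10.8000 11.2500]
After op 6 tick(5): ref=14.0000 raw=[15.2500 16.8000 17.5000]
After op 7 tick(10): ref=24.0000 raw=[27.7500 28.8000 30.0000]
Drift of clock 0 after op 7: 27.7500 - 24.0000 = 3.7500

Answer: 3.7500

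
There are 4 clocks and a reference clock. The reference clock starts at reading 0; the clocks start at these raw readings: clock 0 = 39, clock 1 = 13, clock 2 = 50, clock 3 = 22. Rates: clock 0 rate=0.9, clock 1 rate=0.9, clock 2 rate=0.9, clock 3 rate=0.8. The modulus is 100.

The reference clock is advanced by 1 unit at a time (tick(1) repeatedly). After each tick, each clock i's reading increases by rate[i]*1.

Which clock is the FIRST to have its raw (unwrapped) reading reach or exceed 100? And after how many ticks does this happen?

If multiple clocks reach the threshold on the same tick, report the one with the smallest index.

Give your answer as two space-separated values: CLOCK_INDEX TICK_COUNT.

Answer: 2 56

Derivation:
clock 0: start=39, rate=0.9, needs 100-39 = 61; ticks = ceil(61/0.9) = ceil(67.7778) = 68; reading at tick 68 = 39 + 0.9*68 = 100.2000
clock 1: start=13, rate=0.9, needs 100-13 = 87; ticks = ceil(87/0.9) = ceil(96.6667) = 97; reading at tick 97 = 13 + 0.9*97 = 100.3000
clock 2: start=50, rate=0.9, needs 100-50 = 50; ticks = ceil(50/0.9) = ceil(55.5556) = 56; reading at tick 56 = 50 + 0.9*56 = 100.4000
clock 3: start=22, rate=0.8, needs 100-22 = 78; ticks = ceil(78/0.8) = ceil(97.5000) = 98; reading at tick 98 = 22 + 0.8*98 = 100.4000
Minimum tick count = 56; winners = [2]; smallest index = 2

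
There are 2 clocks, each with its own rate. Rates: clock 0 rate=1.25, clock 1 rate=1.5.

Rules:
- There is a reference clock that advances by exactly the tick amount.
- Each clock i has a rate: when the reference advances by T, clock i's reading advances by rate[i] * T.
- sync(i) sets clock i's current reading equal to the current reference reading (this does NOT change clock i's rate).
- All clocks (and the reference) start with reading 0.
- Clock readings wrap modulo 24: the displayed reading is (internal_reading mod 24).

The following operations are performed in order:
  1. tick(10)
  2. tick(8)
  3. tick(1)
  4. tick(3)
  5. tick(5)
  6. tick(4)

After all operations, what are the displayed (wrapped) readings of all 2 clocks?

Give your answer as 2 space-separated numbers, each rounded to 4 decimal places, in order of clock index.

After op 1 tick(10): ref=10.0000 raw=[12.5000 15.0000]
After op 2 tick(8): ref=18.0000 raw=[22.5000 27.0000]
After op 3 tick(1): ref=19.0000 raw=[23.7500 28.5000]
After op 4 tick(3): ref=22.0000 raw=[27.5000 33.0000]
After op 5 tick(5): ref=27.0000 raw=[33.7500 40.5000]
After op 6 tick(4): ref=31.0000 raw=[38.7500 46.5000]
Wrap final raw readings (mod 24): 38.7500 mod 24 = 14.7500; 46.5000 mod 24 = 22.5000

Answer: 14.7500 22.5000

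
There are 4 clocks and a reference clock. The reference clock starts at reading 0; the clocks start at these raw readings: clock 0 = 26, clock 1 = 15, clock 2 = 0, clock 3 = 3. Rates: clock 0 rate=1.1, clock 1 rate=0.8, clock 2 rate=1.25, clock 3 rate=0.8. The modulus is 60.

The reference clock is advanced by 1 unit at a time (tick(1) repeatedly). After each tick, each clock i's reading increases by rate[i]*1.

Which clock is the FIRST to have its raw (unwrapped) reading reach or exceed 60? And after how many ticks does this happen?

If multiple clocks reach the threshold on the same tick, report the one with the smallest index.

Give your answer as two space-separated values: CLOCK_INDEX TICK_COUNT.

clock 0: start=26, rate=1.1, needs 60-26 = 34; ticks = ceil(34/1.1) = ceil(30.9091) = 31; reading at tick 31 = 26 + 1.1*31 = 60.1000
clock 1: start=15, rate=0.8, needs 60-15 = 45; ticks = ceil(45/0.8) = ceil(56.2500) = 57; reading at tick 57 = 15 + 0.8*57 = 60.6000
clock 2: start=0, rate=1.25, needs 60-0 = 60; ticks = ceil(60/1.25) = ceil(48.0000) = 48; reading at tick 48 = 0 + 1.25*48 = 60.0000
clock 3: start=3, rate=0.8, needs 60-3 = 57; ticks = ceil(57/0.8) = ceil(71.2500) = 72; reading at tick 72 = 3 + 0.8*72 = 60.6000
Minimum tick count = 31; winners = [0]; smallest index = 0

Answer: 0 31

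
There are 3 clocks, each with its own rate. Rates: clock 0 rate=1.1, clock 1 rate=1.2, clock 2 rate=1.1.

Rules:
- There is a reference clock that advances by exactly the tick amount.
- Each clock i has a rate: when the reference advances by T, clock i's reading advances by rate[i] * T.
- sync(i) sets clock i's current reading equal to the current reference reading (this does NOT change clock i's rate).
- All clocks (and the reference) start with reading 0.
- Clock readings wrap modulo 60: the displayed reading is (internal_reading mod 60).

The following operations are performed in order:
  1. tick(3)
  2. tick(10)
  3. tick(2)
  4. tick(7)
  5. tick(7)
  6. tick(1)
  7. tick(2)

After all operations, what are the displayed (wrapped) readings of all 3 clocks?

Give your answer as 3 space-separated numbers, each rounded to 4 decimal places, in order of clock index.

After op 1 tick(3): ref=3.0000 raw=[3.3000 3.6000 3.3000]
After op 2 tick(10): ref=13.0000 raw=[14.3000 15.6000 14.3000]
After op 3 tick(2): ref=15.0000 raw=[16.5000 18.0000 16.5000]
After op 4 tick(7): ref=22.0000 raw=[24.2000 26.4000 24.2000]
After op 5 tick(7): ref=29.0000 raw=[31.9000 34.8000 31.9000]
After op 6 tick(1): ref=30.0000 raw=[33.0000 36.0000 33.0000]
After op 7 tick(2): ref=32.0000 raw=[35.2000 38.4000 35.2000]
Wrap final raw readings (mod 60): 35.2000 mod 60 = 35.2000; 38.4000 mod 60 = 38.4000; 35.2000 mod 60 = 35.2000

Answer: 35.2000 38.4000 35.2000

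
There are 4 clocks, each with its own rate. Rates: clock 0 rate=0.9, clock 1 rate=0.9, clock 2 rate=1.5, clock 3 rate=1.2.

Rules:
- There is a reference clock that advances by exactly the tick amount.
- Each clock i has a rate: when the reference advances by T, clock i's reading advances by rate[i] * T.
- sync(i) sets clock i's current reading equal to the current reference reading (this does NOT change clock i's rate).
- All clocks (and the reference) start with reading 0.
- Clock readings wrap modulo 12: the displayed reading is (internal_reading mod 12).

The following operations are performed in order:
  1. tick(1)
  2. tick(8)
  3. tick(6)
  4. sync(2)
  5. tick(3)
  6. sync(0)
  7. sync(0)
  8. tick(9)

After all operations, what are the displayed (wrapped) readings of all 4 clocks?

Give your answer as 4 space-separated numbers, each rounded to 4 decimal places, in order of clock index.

After op 1 tick(1): ref=1.0000 raw=[0.9000 0.9000 1.5000 1.2000]
After op 2 tick(8): ref=9.0000 raw=[8.1000 8.1000 13.5000 10.8000]
After op 3 tick(6): ref=15.0000 raw=[13.5000 13.5000 22.5000 18.0000]
After op 4 sync(2): ref=15.0000 raw=[13.5000 13.5000 15.0000 18.0000]
After op 5 tick(3): ref=18.0000 raw=[16.2000 16.2000 19.5000 21.6000]
After op 6 sync(0): ref=18.0000 raw=[18.0000 16.2000 19.5000 21.6000]
After op 7 sync(0): ref=18.0000 raw=[18.0000 16.2000 19.5000 21.6000]
After op 8 tick(9): ref=27.0000 raw=[26.1000 24.3000 33.0000 32.4000]
Wrap final raw readings (mod 12): 26.1000 mod 12 = 2.1000; 24.3000 mod 12 = 0.3000; 33.0000 mod 12 = 9.0000; 32.4000 mod 12 = 8.4000

Answer: 2.1000 0.3000 9.0000 8.4000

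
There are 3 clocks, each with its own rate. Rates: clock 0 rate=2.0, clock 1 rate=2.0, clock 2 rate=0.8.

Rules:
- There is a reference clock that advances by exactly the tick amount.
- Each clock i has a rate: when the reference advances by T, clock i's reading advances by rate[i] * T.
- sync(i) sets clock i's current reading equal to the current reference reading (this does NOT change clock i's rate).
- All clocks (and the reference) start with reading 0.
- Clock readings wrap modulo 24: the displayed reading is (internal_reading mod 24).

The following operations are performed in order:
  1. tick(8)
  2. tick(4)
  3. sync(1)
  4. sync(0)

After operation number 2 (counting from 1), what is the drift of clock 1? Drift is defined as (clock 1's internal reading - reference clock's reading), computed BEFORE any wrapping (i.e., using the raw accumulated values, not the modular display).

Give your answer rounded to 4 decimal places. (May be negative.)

After op 1 tick(8): ref=8.0000 raw=[16.0000 16.0000 6.4000]
After op 2 tick(4): ref=12.0000 raw=[24.0000 24.0000 9.6000]
Drift of clock 1 after op 2: 24.0000 - 12.0000 = 12.0000

Answer: 12.0000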